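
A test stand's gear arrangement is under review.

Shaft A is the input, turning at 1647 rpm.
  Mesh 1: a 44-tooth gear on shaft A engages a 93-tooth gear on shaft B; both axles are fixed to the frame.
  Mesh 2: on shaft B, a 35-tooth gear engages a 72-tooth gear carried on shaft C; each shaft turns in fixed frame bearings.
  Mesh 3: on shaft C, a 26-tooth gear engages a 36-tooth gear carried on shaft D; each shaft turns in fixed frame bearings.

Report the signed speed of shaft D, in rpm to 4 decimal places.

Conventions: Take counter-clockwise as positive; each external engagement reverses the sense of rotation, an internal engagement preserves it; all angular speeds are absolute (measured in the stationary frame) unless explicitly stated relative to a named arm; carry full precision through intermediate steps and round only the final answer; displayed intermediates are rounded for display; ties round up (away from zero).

3-mesh fixed-axis compound train (all bearings frame-fixed)
mesh 1 [44T→93T]: ω = 1647.0000×44/93 = 779.2258 rpm, sense flips to −
mesh 2 [35T→72T]: ω = 779.2258×35/72 = 378.7903 rpm, sense flips to +
mesh 3 [26T→36T]: ω = 378.7903×26/36 = 273.5708 rpm, sense flips to −
signed output speed = -273.5708 rpm

-273.5708 rpm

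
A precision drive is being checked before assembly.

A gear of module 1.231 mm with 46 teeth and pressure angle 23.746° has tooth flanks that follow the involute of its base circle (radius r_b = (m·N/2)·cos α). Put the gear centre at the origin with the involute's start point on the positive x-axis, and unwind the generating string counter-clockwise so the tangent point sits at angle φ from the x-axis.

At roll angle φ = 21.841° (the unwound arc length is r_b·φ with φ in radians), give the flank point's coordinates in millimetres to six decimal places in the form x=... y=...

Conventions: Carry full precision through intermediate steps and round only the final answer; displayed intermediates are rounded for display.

recognized (one wheel, involute flank): single-mesh tooth geometry, m = 1.231, N = 46
pitch radius r_p = m·N/2 = 1.231·46/2 = 28.313000
base radius r_b = r_p·cos α = 28.313000·cos 23.746° = 25.916010
roll angle φ = 21.841° = 0.38119736 rad
x = r_b·(cos φ + φ·sin φ) = 27.731103
y = r_b·(sin φ − φ·cos φ) = 0.471599

x=27.731103 y=0.471599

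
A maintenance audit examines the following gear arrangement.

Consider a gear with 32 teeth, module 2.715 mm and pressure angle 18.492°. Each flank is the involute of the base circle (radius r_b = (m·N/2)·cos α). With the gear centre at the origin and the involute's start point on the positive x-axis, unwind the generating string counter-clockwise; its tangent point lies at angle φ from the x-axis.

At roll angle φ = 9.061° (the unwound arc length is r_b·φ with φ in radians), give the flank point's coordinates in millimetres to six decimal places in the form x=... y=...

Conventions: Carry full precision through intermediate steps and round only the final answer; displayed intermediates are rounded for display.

single-mesh involute tooth geometry (32T wheel at module 2.715)
pitch radius r_p = m·N/2 = 2.715·32/2 = 43.440000
base radius r_b = r_p·cos α = 43.440000·cos 18.492° = 41.197104
roll angle φ = 9.061° = 0.15814428 rad
x = r_b·(cos φ + φ·sin φ) = 41.709049
y = r_b·(sin φ − φ·cos φ) = 0.054178

x=41.709049 y=0.054178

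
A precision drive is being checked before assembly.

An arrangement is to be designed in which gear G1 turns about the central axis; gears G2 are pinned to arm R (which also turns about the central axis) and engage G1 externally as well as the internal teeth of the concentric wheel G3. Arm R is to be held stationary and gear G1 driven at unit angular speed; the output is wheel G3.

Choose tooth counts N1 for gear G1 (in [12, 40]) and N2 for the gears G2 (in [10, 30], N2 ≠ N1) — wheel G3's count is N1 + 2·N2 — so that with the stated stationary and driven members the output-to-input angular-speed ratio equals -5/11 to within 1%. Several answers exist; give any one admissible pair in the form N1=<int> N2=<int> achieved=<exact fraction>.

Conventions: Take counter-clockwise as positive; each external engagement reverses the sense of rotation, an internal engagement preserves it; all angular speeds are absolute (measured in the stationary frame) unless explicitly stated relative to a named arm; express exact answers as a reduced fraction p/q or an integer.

N1=20 N2=12 achieved=-5/11

topology: planetary set — design target -5/11, arm = carrier (Willis)
Willis with ω_arm = 0: ω_ring/ω_sun = −N1/N3; set equal to -5/11  ⇒  N3/N1 = −1/(-5/11) = 11/5
N3 = N1 + 2·N2  ⇒  N2/N1 = (N3/N1 − 1)/2 = (11/5 − 1)/2 = 3/5
smallest multiple with N1 ≥ 12 and N2 ≥ 10: k = 4  ⇒  N1 = 4·5 = 20, N2 = 4·3 = 12 (N1 ≤ 40, N2 ≤ 30, N2 ≠ N1 ✓), N3 = 20 + 2·12 = 44
check: −N1/N3 with N1 = 20, N3 = 44 gives -5/11; |achieved − target| = 0 ≤ 1/220 ✓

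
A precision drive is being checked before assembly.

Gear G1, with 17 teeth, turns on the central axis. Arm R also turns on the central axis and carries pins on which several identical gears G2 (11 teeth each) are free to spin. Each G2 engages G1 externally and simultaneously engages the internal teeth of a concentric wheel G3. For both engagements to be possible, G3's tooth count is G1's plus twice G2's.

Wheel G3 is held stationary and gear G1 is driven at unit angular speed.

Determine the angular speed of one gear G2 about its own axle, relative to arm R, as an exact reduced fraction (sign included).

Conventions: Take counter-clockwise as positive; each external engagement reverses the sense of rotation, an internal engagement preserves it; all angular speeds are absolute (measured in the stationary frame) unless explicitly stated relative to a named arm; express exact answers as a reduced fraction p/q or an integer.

-663/616

recognized (axles ride arm R): planetary set, 17/11/39 teeth
ring teeth: 17 + 2·11 = 39
17(ω_sun−ω_arm) = −39(ω_ring−ω_arm),  ω_ring = 0, ω_sun = 1
17(1−ω_arm) = −39(0−ω_arm)  ⇒  56·ω_arm = 17  ⇒  ω_arm = 17/56
sun–planet mesh: 17·(1−17/56) = −11·(ω_p−ω_arm)  ⇒  ω_p−ω_arm = -663/616
exact speed ratio = -663/616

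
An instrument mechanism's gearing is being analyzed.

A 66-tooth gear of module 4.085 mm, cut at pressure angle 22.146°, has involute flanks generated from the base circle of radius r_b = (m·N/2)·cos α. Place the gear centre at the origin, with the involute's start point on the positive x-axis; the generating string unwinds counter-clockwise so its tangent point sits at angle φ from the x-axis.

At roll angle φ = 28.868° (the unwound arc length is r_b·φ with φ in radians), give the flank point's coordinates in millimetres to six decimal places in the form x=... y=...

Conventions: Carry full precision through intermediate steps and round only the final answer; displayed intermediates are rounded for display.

x=139.716481 y=5.189421

topology: single-mesh involute geometry — m = 4.085, N = 66
pitch radius r_p = m·N/2 = 4.085·66/2 = 134.805000
base radius r_b = r_p·cos α = 134.805000·cos 22.146° = 124.859934
roll angle φ = 28.868° = 0.50384165 rad
x = r_b·(cos φ + φ·sin φ) = 139.716481
y = r_b·(sin φ − φ·cos φ) = 5.189421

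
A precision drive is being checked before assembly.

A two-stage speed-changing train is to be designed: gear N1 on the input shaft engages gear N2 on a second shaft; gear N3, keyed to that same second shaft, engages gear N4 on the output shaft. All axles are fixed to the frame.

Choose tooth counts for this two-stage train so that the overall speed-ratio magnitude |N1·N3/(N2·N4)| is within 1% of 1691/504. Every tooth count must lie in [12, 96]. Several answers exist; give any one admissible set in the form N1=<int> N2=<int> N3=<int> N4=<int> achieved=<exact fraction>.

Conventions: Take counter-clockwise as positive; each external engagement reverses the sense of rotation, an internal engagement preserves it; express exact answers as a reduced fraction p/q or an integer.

N1=19 N2=12 N3=89 N4=42 achieved=1691/504

topology: fixed-axis compound train — 2 stages, target 1691/504
target = 1691/504 in lowest terms: an exact hit needs N1·N3 = k·1691 and N2·N4 = k·504 for one integer k, every count in [12, 96]; additionally prefer no 1:1 stage (N1 ≠ N2, N3 ≠ N4)
k = 1: N1·N3 = 1691 = 19·89, N2·N4 = 504 = 12·42
achieved = 19·89/(12·42) = 1691/504; |achieved − target| = 0 ≤ 1691/50400 ✓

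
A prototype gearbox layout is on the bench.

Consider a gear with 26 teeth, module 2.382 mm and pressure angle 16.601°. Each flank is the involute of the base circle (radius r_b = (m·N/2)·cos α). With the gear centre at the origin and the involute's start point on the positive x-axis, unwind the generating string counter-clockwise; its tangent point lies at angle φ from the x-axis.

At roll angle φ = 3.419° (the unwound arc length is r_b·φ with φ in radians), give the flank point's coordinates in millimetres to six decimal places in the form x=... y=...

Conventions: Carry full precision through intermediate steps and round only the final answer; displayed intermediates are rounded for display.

recognized (one wheel, involute flank): single-mesh tooth geometry, m = 2.382, N = 26
pitch radius r_p = m·N/2 = 2.382·26/2 = 30.966000
base radius r_b = r_p·cos α = 30.966000·cos 16.601° = 29.675262
roll angle φ = 3.419° = 0.05967281 rad
x = r_b·(cos φ + φ·sin φ) = 29.728050
y = r_b·(sin φ − φ·cos φ) = 0.002101

x=29.728050 y=0.002101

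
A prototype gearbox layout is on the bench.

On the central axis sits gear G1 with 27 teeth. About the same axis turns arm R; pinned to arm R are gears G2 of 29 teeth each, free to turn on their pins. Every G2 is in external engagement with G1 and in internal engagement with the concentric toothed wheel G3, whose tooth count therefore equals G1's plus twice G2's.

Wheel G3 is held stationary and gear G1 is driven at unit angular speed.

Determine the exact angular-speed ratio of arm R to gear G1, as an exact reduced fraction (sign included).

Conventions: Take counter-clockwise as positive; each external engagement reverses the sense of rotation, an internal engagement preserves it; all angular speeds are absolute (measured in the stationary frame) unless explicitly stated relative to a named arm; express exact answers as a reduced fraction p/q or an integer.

recognized (axles ride arm R): planetary set, 27/29/85 teeth
ring teeth: 27 + 2·29 = 85
27(ω_sun−ω_arm) = −85(ω_ring−ω_arm),  ω_ring = 0, ω_sun = 1
27(1−ω_arm) = −85(0−ω_arm)  ⇒  112·ω_arm = 27  ⇒  ω_arm = 27/112
ω_out/ω_in = 27/112

27/112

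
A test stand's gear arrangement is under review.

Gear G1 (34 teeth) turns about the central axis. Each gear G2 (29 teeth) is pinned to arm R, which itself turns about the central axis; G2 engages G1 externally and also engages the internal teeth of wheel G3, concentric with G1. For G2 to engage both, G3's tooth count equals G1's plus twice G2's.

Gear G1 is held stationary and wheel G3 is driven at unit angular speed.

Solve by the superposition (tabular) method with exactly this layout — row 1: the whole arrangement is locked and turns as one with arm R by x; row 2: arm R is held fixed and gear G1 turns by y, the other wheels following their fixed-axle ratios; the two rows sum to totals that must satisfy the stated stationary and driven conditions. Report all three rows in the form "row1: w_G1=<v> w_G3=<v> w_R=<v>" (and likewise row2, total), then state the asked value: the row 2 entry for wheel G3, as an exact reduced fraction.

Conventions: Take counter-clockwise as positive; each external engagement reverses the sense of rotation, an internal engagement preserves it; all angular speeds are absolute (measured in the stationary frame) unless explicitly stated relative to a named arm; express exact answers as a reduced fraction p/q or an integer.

topology: planetary set — G1 34T / G2 29T / G3 92T, arm = carrier (Willis)
row 1: whole set turns with the arm by x
row 2 — arm fixed, fixed-axis ratios: sun y, ring −(34/92)·y, arm 0
boundary: total ω_sun = x + y = 0 and total ω_ring = x − (34/92)·y = 1  ⇒  y = -46/63, x = 46/63
row 2 ring = −(34/92)·(-46/63) = 17/63
totals (row 1 + row 2): sun 46/63 + (-46/63) = 0, ring 46/63 + 17/63 = 1, arm 46/63 + 0 = 46/63
asked cell (row2, ring) = 17/63

row1: w_G1=46/63 w_G3=46/63 w_R=46/63
row2: w_G1=-46/63 w_G3=17/63 w_R=0
total: w_G1=0 w_G3=1 w_R=46/63
asked value: 17/63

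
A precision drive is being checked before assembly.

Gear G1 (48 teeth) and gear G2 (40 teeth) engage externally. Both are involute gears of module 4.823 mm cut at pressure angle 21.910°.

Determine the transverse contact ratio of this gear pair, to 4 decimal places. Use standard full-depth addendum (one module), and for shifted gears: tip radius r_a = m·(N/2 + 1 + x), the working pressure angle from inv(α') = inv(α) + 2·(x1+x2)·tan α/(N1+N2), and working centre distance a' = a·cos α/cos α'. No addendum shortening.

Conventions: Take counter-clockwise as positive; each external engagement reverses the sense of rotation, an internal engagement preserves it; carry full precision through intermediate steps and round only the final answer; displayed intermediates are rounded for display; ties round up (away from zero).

1.6405

single-mesh involute tooth geometry (48T engaging 40T at module 4.823)
base radii: r_b1 = 107.391365, r_b2 = 89.492804
tip radii: r_a1 = 120.575000, r_a2 = 101.283000
no profile shift: α' = α, a' = a
action lengths: √(r_a1²−r_b1²) = 54.821760, √(r_a2²−r_b2²) = 47.426618
base pitch p_b = π·m·cos α = 14.057497
CR = (54.821760 + 47.426618 − 212.212000·sin 21.91000°)/14.057497 = 1.640515
contact ratio ≈ 1.6405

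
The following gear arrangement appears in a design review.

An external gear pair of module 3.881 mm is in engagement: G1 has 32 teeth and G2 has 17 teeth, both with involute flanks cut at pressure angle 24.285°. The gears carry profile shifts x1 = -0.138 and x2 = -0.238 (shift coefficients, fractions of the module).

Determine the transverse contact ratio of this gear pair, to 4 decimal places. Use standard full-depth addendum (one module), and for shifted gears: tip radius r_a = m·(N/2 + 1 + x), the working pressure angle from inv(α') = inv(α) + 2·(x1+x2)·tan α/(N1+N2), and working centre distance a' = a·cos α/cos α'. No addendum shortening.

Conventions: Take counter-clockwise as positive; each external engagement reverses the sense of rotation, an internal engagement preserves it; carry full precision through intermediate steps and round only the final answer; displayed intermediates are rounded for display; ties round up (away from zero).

single-mesh involute tooth geometry (32T engaging 17T at module 3.881)
base radii: r_b1 = 56.601186, r_b2 = 30.069380
tip radii: r_a1 = 65.441422, r_a2 = 35.945822
inv(α') = inv(24.285°) + 2·(-0.138-0.238)·tan α/(32+17) = 0.02042440  ⇒  α' = 22.12924°
a' = a·cos α / cos α' = 95.0845·cos 24.285°/cos 22.12924° = 93.562723
action lengths: √(r_a1²−r_b1²) = 32.846392, √(r_a2²−r_b2²) = 19.696053
base pitch p_b = π·m·cos α = 11.113617
CR = (32.846392 + 19.696053 − 93.562723·sin 22.12924°)/11.113617 = 1.556437
contact ratio ≈ 1.5564

1.5564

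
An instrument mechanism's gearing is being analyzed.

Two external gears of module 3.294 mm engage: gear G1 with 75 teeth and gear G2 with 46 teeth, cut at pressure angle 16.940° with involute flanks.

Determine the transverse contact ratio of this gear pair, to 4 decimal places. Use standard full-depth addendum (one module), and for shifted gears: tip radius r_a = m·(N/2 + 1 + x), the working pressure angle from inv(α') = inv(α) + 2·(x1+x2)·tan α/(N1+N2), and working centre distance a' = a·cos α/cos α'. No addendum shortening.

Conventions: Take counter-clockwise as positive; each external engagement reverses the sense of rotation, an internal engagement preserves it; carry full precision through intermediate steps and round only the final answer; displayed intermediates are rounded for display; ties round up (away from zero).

recognized (one external pair, fixed centres): single-mesh tooth geometry, m = 3.294, N1 = 75, N2 = 46
base radii: r_b1 = 118.165300, r_b2 = 72.474717
tip radii: r_a1 = 126.819000, r_a2 = 79.056000
no profile shift: α' = α, a' = a
action lengths: √(r_a1²−r_b1²) = 46.043682, √(r_a2²−r_b2²) = 31.579526
base pitch p_b = π·m·cos α = 9.899393
CR = (46.043682 + 31.579526 − 199.287000·sin 16.94000°)/9.899393 = 1.975569
contact ratio ≈ 1.9756

1.9756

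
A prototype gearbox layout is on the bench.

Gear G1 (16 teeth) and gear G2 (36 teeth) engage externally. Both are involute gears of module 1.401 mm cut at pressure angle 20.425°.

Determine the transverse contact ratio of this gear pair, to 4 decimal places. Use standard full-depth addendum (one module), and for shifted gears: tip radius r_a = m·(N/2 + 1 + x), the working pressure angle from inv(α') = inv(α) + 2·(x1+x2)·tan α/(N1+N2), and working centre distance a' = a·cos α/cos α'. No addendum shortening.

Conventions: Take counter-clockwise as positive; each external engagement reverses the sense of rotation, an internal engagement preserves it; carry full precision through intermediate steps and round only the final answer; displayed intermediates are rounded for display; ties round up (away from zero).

class = single-mesh tooth geometry [involute pair 16T × 36T, m = 1.401]
base radii: r_b1 = 10.503351, r_b2 = 23.632539
tip radii: r_a1 = 12.609000, r_a2 = 26.619000
no profile shift: α' = α, a' = a
action lengths: √(r_a1²−r_b1²) = 6.976138, √(r_a2²−r_b2²) = 12.250479
base pitch p_b = π·m·cos α = 4.124656
CR = (6.976138 + 12.250479 − 36.426000·sin 20.42500°)/4.124656 = 1.579437
contact ratio ≈ 1.5794

1.5794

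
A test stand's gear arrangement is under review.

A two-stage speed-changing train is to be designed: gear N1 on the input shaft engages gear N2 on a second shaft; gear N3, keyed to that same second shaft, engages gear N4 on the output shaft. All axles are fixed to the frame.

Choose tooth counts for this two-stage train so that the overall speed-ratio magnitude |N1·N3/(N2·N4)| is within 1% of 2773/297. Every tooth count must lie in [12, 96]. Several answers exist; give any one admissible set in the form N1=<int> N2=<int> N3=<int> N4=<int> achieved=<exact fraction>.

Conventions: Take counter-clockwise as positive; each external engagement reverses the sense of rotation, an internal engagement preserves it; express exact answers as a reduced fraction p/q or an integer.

2-stage fixed-axis compound train for ratio 2773/297
target = 2773/297 in lowest terms: an exact hit needs N1·N3 = k·2773 and N2·N4 = k·297 for one integer k, every count in [12, 96]; additionally prefer no 1:1 stage (N1 ≠ N2, N3 ≠ N4)
k = 1: no 1:1-free in-range split of k·2773 and k·297 into factor pairs; take k = 2
k = 2: N1·N3 = 5546 = 59·94, N2·N4 = 594 = 18·33
achieved = 59·94/(18·33) = 2773/297; |achieved − target| = 0 ≤ 2773/29700 ✓

N1=59 N2=18 N3=94 N4=33 achieved=2773/297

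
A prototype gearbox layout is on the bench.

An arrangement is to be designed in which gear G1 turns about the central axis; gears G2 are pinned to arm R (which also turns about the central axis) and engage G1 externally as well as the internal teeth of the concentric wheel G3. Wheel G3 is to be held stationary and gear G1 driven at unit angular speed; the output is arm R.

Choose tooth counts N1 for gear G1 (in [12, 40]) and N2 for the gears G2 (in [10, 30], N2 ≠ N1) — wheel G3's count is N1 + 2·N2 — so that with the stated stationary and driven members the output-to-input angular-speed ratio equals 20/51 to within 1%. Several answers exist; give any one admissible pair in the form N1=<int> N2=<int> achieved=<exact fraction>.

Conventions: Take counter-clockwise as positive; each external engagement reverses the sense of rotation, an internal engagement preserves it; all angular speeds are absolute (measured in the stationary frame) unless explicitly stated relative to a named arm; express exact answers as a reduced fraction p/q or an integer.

N1=40 N2=11 achieved=20/51

class = planetary set [ratio 20/51 wanted; Willis about the carrier]
Willis with ω_ring = 0: ω_arm/ω_sun = N1/(N1+N3); set equal to 20/51  ⇒  N3/N1 = 1/(20/51) − 1 = 31/20
N3 = N1 + 2·N2  ⇒  N2/N1 = (N3/N1 − 1)/2 = (31/20 − 1)/2 = 11/40
smallest multiple with N1 ≥ 12 and N2 ≥ 10: k = 1  ⇒  N1 = 1·40 = 40, N2 = 1·11 = 11 (N1 ≤ 40, N2 ≤ 30, N2 ≠ N1 ✓), N3 = 40 + 2·11 = 62
check: N1/(N1+N3) with N1 = 40, N3 = 62 gives 20/51; |achieved − target| = 0 ≤ 1/255 ✓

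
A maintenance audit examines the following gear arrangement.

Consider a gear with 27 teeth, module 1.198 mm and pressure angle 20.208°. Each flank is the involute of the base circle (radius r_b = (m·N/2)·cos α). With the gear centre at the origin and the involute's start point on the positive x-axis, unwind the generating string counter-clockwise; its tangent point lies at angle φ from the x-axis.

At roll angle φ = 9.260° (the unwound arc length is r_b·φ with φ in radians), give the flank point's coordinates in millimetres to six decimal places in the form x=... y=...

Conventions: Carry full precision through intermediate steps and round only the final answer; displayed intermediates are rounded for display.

single-mesh involute tooth geometry (27T wheel at module 1.198)
pitch radius r_p = m·N/2 = 1.198·27/2 = 16.173000
base radius r_b = r_p·cos α = 16.173000·cos 20.208° = 15.177468
roll angle φ = 9.260° = 0.16161749 rad
x = r_b·(cos φ + φ·sin φ) = 15.374395
y = r_b·(sin φ − φ·cos φ) = 0.021301

x=15.374395 y=0.021301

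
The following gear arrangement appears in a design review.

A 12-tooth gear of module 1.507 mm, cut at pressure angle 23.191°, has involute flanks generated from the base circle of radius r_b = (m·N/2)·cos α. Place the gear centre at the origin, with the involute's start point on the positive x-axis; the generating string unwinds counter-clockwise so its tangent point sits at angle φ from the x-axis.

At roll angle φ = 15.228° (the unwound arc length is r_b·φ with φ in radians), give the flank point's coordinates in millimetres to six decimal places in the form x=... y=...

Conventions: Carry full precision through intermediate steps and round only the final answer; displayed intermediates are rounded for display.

single-mesh involute tooth geometry (12T wheel at module 1.507)
pitch radius r_p = m·N/2 = 1.507·12/2 = 9.042000
base radius r_b = r_p·cos α = 9.042000·cos 23.191° = 8.311381
roll angle φ = 15.228° = 0.26577874 rad
x = r_b·(cos φ + φ·sin φ) = 8.599769
y = r_b·(sin φ − φ·cos φ) = 0.051647

x=8.599769 y=0.051647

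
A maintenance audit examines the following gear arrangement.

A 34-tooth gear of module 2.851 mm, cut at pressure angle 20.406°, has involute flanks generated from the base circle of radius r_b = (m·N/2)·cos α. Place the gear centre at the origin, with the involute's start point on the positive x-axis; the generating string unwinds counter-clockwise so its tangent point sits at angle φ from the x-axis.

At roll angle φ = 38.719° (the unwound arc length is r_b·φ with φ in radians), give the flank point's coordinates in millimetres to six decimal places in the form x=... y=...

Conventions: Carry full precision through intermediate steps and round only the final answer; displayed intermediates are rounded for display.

class = single-mesh tooth geometry [base-circle involute, m = 2.851, 34T]
pitch radius r_p = m·N/2 = 2.851·34/2 = 48.467000
base radius r_b = r_p·cos α = 48.467000·cos 20.406° = 45.425477
roll angle φ = 38.719° = 0.67577403 rad
x = r_b·(cos φ + φ·sin φ) = 54.643244
y = r_b·(sin φ − φ·cos φ) = 4.462915

x=54.643244 y=4.462915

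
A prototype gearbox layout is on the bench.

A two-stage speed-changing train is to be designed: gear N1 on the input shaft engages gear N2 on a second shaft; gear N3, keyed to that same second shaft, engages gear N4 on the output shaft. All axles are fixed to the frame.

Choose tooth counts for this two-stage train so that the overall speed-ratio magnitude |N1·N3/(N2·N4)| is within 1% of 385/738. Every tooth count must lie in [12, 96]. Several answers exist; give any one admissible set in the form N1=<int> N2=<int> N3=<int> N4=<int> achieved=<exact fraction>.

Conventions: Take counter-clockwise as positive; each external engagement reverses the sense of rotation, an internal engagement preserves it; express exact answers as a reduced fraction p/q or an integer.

N1=14 N2=18 N3=55 N4=82 achieved=385/738

topology: fixed-axis compound train — 2 stages, target 385/738
target = 385/738 in lowest terms: an exact hit needs N1·N3 = k·385 and N2·N4 = k·738 for one integer k, every count in [12, 96]; additionally prefer no 1:1 stage (N1 ≠ N2, N3 ≠ N4)
k = 1: no 1:1-free in-range split of k·385 and k·738 into factor pairs; take k = 2
k = 2: N1·N3 = 770 = 14·55, N2·N4 = 1476 = 18·82
achieved = 14·55/(18·82) = 385/738; |achieved − target| = 0 ≤ 77/14760 ✓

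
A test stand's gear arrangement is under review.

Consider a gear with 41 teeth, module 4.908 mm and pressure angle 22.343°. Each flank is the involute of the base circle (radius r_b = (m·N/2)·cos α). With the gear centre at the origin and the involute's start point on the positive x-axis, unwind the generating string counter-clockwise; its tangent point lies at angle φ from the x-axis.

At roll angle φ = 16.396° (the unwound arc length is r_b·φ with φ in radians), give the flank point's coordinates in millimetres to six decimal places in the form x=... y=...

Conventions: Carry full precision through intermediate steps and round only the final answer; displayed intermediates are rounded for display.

topology: single-mesh involute geometry — m = 4.908, N = 41
pitch radius r_p = m·N/2 = 4.908·41/2 = 100.614000
base radius r_b = r_p·cos α = 100.614000·cos 22.343° = 93.060372
roll angle φ = 16.396° = 0.28616418 rad
x = r_b·(cos φ + φ·sin φ) = 96.793073
y = r_b·(sin φ − φ·cos φ) = 0.720989

x=96.793073 y=0.720989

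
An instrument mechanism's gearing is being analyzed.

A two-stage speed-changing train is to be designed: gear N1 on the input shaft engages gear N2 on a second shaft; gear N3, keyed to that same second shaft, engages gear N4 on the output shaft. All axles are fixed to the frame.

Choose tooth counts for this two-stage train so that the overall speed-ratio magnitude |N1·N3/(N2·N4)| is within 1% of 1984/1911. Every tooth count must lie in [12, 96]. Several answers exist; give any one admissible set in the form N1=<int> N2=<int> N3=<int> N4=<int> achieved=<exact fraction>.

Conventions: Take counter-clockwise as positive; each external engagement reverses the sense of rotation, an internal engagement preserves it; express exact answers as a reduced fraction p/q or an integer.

N1=31 N2=21 N3=64 N4=91 achieved=1984/1911

class = fixed-axis compound train [2-stage, 1984/1911 wanted]
target = 1984/1911 in lowest terms: an exact hit needs N1·N3 = k·1984 and N2·N4 = k·1911 for one integer k, every count in [12, 96]; additionally prefer no 1:1 stage (N1 ≠ N2, N3 ≠ N4)
k = 1: N1·N3 = 1984 = 31·64, N2·N4 = 1911 = 21·91
achieved = 31·64/(21·91) = 1984/1911; |achieved − target| = 0 ≤ 496/47775 ✓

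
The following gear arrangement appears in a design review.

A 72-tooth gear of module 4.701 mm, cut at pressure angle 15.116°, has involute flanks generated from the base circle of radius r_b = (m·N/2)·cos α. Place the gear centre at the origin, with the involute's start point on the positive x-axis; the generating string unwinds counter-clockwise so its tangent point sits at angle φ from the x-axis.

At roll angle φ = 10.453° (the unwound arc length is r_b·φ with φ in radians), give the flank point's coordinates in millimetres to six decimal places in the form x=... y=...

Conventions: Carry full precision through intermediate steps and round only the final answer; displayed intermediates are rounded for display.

x=166.076809 y=0.329600

class = single-mesh tooth geometry [base-circle involute, m = 4.701, 72T]
pitch radius r_p = m·N/2 = 4.701·72/2 = 169.236000
base radius r_b = r_p·cos α = 169.236000·cos 15.116° = 163.380408
roll angle φ = 10.453° = 0.18243927 rad
x = r_b·(cos φ + φ·sin φ) = 166.076809
y = r_b·(sin φ − φ·cos φ) = 0.329600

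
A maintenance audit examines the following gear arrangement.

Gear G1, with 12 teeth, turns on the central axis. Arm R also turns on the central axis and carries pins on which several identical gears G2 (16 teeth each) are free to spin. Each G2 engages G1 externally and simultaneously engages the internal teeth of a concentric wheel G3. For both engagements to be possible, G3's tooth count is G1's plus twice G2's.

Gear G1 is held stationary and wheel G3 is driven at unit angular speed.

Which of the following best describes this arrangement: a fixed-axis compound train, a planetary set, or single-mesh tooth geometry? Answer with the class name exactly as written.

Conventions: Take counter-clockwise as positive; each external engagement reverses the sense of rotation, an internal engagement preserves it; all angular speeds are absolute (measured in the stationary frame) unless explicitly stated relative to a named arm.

planetary set (12T centre, 16T on arm, 44T internal) — Willis relation
classification: planetary set

planetary set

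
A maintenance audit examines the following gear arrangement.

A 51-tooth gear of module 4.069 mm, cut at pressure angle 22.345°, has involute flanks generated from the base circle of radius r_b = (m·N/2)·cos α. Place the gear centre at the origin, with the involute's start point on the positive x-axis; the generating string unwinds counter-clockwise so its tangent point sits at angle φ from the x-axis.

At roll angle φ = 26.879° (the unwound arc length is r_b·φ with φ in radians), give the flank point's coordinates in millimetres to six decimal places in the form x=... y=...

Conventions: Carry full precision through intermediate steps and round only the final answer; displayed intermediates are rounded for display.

recognized (one wheel, involute flank): single-mesh tooth geometry, m = 4.069, N = 51
pitch radius r_p = m·N/2 = 4.069·51/2 = 103.759500
base radius r_b = r_p·cos α = 103.759500·cos 22.345° = 95.968345
roll angle φ = 26.879° = 0.46912705 rad
x = r_b·(cos φ + φ·sin φ) = 105.954744
y = r_b·(sin φ − φ·cos φ) = 3.230650

x=105.954744 y=3.230650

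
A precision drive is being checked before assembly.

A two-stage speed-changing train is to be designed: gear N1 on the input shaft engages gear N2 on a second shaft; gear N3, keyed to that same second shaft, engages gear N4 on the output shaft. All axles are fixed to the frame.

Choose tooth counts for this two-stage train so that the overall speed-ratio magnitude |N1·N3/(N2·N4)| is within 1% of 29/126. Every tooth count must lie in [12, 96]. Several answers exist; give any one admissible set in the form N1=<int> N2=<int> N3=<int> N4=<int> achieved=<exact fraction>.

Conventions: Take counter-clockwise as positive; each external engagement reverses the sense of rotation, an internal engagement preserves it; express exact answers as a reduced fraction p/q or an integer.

N1=12 N2=18 N3=29 N4=84 achieved=29/126

class = fixed-axis compound train [2-stage, 29/126 wanted]
target = 29/126 in lowest terms: an exact hit needs N1·N3 = k·29 and N2·N4 = k·126 for one integer k, every count in [12, 96]; additionally prefer no 1:1 stage (N1 ≠ N2, N3 ≠ N4)
k = 1…11: no 1:1-free in-range split of k·29 and k·126 into factor pairs; take k = 12
k = 12: N1·N3 = 348 = 12·29, N2·N4 = 1512 = 18·84
achieved = 12·29/(18·84) = 29/126; |achieved − target| = 0 ≤ 29/12600 ✓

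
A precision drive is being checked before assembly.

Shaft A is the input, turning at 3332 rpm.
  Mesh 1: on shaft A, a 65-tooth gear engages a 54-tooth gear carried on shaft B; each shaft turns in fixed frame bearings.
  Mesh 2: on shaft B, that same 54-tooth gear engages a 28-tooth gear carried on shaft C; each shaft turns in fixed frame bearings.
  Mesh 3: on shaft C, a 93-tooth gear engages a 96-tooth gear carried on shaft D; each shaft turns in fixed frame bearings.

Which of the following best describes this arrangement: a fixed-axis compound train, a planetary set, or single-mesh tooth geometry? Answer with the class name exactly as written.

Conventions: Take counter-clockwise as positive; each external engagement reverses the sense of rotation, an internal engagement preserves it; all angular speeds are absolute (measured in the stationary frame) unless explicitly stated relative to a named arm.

fixed-axis compound train

3-mesh fixed-axis compound train (all bearings frame-fixed)
classification: fixed-axis compound train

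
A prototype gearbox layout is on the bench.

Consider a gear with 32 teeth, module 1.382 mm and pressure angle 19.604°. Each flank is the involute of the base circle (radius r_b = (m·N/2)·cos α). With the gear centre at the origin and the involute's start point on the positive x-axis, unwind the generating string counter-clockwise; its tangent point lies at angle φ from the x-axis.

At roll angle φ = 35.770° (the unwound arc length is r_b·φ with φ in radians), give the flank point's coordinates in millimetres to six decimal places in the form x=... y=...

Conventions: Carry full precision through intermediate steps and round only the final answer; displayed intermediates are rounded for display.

x=24.502556 y=1.624576

topology: single-mesh involute geometry — m = 1.382, N = 32
pitch radius r_p = m·N/2 = 1.382·32/2 = 22.112000
base radius r_b = r_p·cos α = 22.112000·cos 19.604° = 20.830257
roll angle φ = 35.770° = 0.62430427 rad
x = r_b·(cos φ + φ·sin φ) = 24.502556
y = r_b·(sin φ − φ·cos φ) = 1.624576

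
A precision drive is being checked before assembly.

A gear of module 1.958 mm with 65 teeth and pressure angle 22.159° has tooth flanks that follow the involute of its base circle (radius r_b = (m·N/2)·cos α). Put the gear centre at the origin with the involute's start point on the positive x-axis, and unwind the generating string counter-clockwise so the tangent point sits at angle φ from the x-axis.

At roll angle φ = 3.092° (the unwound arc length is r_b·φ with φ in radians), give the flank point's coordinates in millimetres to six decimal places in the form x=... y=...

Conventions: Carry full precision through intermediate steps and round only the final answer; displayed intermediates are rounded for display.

class = single-mesh tooth geometry [base-circle involute, m = 1.958, 65T]
pitch radius r_p = m·N/2 = 1.958·65/2 = 63.635000
base radius r_b = r_p·cos α = 63.635000·cos 22.159° = 58.934965
roll angle φ = 3.092° = 0.05396558 rad
x = r_b·(cos φ + φ·sin φ) = 59.020720
y = r_b·(sin φ − φ·cos φ) = 0.003087

x=59.020720 y=0.003087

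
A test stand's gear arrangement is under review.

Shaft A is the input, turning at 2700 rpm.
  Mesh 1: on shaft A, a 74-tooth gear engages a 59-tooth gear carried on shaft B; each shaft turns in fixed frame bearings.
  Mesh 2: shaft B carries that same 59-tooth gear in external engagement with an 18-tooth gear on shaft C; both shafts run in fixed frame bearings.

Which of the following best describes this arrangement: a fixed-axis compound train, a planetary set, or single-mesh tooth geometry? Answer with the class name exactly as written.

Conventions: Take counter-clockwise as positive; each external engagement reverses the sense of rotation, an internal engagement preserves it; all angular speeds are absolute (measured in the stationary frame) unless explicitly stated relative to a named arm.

fixed-axis compound train

recognized (3 fixed axles, 2 meshes): fixed-axis compound train
classification: fixed-axis compound train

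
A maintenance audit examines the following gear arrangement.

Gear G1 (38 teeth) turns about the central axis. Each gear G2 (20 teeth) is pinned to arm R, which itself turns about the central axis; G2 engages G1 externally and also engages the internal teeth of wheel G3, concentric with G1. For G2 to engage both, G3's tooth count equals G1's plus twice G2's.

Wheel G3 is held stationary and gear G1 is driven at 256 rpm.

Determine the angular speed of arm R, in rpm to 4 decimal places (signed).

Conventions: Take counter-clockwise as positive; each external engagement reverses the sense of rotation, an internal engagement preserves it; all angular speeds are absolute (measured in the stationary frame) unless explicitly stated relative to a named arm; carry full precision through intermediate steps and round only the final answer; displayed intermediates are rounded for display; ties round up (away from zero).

recognized (axles ride arm R): planetary set, 38/20/78 teeth
normalise by the input: solve with ω_sun = 1, then scale by 256 rpm
ring teeth: 38 + 2·20 = 78
38(ω_sun−ω_arm) = −78(ω_ring−ω_arm),  ω_ring = 0, ω_sun = 1
38(1−ω_arm) = −78(0−ω_arm)  ⇒  116·ω_arm = 38  ⇒  ω_arm = 19/58
scale: ω_arm = 19/58 × 256 rpm = +83.8621 rpm

+83.8621 rpm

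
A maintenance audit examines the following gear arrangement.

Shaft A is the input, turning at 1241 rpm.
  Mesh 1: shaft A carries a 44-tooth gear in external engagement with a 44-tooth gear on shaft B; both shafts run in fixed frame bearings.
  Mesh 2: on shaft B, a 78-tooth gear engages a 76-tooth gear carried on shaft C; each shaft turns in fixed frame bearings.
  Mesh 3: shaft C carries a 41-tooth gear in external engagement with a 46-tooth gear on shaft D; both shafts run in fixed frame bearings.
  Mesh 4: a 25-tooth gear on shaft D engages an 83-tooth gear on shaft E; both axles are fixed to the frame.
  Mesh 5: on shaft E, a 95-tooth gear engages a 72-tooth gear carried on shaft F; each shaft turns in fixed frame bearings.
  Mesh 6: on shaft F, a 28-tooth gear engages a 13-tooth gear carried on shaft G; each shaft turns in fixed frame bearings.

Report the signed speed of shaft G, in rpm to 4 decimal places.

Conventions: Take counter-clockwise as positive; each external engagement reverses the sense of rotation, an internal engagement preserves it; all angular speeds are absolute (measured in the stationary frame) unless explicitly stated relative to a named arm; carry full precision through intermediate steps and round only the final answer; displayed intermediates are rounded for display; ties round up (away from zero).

recognized (7 fixed axles, 6 meshes): fixed-axis compound train
mesh 1 [44T→44T]: ω = 1241.0000×44/44 = 1241.0000 rpm, sense flips to −
mesh 2 [78T→76T]: ω = 1241.0000×78/76 = 1273.6579 rpm, sense flips to +
mesh 3 [41T→46T]: ω = 1273.6579×41/46 = 1135.2168 rpm, sense flips to −
mesh 4 [25T→83T]: ω = 1135.2168×25/83 = 341.9328 rpm, sense flips to +
mesh 5 [95T→72T]: ω = 341.9328×95/72 = 451.1613 rpm, sense flips to −
mesh 6 [28T→13T]: ω = 451.1613×28/13 = 971.7320 rpm, sense flips to +
signed output speed = +971.7320 rpm

+971.7320 rpm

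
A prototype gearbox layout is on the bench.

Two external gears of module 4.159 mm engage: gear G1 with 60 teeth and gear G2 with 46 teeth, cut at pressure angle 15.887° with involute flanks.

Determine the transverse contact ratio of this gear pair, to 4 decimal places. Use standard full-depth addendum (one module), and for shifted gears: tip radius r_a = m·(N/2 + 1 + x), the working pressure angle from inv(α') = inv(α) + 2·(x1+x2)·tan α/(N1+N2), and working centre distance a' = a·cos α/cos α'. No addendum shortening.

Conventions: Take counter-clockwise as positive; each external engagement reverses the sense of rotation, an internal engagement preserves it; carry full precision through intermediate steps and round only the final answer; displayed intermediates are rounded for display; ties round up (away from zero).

2.0297

single-mesh involute tooth geometry (60T engaging 46T at module 4.159)
base radii: r_b1 = 120.004216, r_b2 = 92.003232
tip radii: r_a1 = 128.929000, r_a2 = 99.816000
no profile shift: α' = α, a' = a
action lengths: √(r_a1²−r_b1²) = 47.134650, √(r_a2²−r_b2²) = 38.712261
base pitch p_b = π·m·cos α = 12.566812
CR = (47.134650 + 38.712261 − 220.427000·sin 15.88700°)/12.566812 = 2.029712
contact ratio ≈ 2.0297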